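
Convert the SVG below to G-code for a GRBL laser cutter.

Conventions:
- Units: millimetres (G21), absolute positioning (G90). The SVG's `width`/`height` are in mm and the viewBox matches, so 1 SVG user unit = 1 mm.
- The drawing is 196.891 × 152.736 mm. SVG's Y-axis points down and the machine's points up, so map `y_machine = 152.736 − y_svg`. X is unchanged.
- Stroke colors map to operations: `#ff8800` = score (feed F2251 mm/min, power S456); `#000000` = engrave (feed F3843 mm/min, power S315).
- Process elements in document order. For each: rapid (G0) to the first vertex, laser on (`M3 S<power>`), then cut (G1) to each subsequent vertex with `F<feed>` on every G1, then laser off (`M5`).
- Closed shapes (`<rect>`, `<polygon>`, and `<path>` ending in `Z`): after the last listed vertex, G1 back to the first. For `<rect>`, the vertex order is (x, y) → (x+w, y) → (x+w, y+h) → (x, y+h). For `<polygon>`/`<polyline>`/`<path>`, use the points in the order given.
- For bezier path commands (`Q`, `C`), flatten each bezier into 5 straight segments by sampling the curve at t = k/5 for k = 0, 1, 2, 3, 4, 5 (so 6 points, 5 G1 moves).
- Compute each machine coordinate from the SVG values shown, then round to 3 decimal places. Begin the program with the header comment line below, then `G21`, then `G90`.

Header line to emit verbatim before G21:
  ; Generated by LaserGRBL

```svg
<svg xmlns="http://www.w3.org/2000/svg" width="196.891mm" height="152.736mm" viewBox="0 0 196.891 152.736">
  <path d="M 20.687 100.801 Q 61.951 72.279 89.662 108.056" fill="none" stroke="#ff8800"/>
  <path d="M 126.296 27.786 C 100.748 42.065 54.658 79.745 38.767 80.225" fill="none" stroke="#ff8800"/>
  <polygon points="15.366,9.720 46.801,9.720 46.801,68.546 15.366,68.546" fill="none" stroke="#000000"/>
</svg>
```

Since the viewBox matches the mm dimensions, user units are millimetres directly. The only transform is the Y-flip y_m = 152.736 − y_svg.

Shape 1 is a quadratic bezier drawn with `<path>`. Its stroke #ff8800 means score at S456, F2251. After flipping Y the toolpath is (20.687,51.935) → (36.650,60.772) → (51.530,64.465) → (65.325,63.014) → (78.035,56.419) → (89.662,44.680).

Shape 2 is a cubic bezier drawn with `<path>`. Its stroke #ff8800 means score at S456, F2251. After flipping Y the toolpath is (126.296,124.950) → (108.908,114.059) → (89.026,100.461) → (69.084,87.065) → (51.520,76.778) → (38.767,72.511).

Shape 3 is a rectangle drawn with `<polygon>`. Its stroke #000000 means engrave at S315, F3843. After flipping Y the toolpath is (15.366,143.016) → (46.801,143.016) → (46.801,84.190) → (15.366,84.190) → (15.366,143.016), returning to the start.

; Generated by LaserGRBL
G21
G90
G0 X20.687 Y51.935
M3 S456
G1 X36.650 Y60.772 F2251
G1 X51.530 Y64.465 F2251
G1 X65.325 Y63.014 F2251
G1 X78.035 Y56.419 F2251
G1 X89.662 Y44.680 F2251
M5
G0 X126.296 Y124.950
M3 S456
G1 X108.908 Y114.059 F2251
G1 X89.026 Y100.461 F2251
G1 X69.084 Y87.065 F2251
G1 X51.520 Y76.778 F2251
G1 X38.767 Y72.511 F2251
M5
G0 X15.366 Y143.016
M3 S315
G1 X46.801 Y143.016 F3843
G1 X46.801 Y84.190 F3843
G1 X15.366 Y84.190 F3843
G1 X15.366 Y143.016 F3843
M5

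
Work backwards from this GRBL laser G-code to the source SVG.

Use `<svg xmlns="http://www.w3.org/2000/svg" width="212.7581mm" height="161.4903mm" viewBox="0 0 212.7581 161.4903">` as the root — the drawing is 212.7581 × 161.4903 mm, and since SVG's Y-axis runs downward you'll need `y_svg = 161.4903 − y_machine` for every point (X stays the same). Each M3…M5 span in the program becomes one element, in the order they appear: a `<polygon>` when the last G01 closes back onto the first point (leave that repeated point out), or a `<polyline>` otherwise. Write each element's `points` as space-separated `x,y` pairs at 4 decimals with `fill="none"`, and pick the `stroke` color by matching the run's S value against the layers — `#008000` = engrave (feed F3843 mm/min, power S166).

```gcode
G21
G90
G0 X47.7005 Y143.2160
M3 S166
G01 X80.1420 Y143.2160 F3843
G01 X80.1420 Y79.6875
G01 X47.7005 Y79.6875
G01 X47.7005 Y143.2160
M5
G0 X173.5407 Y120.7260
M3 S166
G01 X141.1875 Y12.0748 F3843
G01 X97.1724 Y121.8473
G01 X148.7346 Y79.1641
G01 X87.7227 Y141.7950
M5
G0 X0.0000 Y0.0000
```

<svg xmlns="http://www.w3.org/2000/svg" width="212.7581mm" height="161.4903mm" viewBox="0 0 212.7581 161.4903">
  <polygon points="47.7005,18.2743 80.1420,18.2743 80.1420,81.8028 47.7005,81.8028" fill="none" stroke="#008000"/>
  <polyline points="173.5407,40.7643 141.1875,149.4155 97.1724,39.6430 148.7346,82.3262 87.7227,19.6953" fill="none" stroke="#008000"/>
</svg>

Machine Y-up, SVG Y-down with viewBox height 161.4903, so y_svg = 161.4903 − y_machine; X carries over. Every run uses S166, so all elements get stroke `#008000` (engrave).

Run 1: The run returns to its start, so emit a `<polygon>` with points (Y-flipped): 47.7005,18.2743 80.1420,18.2743 80.1420,81.8028 47.7005,81.8028.

Run 2: The run is open, so emit a `<polyline>` with points (Y-flipped): 173.5407,40.7643 141.1875,149.4155 97.1724,39.6430 148.7346,82.3262 87.7227,19.6953.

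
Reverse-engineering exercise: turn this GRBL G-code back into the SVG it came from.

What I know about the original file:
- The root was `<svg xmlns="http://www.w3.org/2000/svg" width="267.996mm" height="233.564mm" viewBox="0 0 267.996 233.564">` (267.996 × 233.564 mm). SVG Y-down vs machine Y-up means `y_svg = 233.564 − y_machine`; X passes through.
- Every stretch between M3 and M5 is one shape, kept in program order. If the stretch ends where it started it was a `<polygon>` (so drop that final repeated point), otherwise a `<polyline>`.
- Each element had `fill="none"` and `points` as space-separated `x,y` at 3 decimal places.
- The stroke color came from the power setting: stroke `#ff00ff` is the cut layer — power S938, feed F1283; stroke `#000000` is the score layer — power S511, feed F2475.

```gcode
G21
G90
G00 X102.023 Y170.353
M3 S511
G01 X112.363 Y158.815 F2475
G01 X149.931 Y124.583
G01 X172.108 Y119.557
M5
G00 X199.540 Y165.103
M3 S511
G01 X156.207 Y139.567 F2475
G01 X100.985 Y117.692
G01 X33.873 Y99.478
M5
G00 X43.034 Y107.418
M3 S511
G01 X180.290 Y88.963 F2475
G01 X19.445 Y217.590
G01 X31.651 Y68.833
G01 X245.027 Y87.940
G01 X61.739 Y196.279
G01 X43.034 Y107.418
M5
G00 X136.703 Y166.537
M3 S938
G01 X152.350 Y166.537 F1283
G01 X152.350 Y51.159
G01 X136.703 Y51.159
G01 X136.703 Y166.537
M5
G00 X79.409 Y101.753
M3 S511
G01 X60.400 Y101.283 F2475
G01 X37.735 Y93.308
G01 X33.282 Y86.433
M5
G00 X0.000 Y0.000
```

y_svg = 233.564 − y_m.

[1] S511→`#000000` (score); open run; points: 102.023,63.211 112.363,74.749 149.931,108.981 172.108,114.007

[2] S511→`#000000` (score); open run; points: 199.540,68.461 156.207,93.997 100.985,115.872 33.873,134.086

[3] S511→`#000000` (score); closed run; points: 43.034,126.146 180.290,144.601 19.445,15.974 31.651,164.731 245.027,145.624 61.739,37.285

[4] S938→`#ff00ff` (cut); closed run; points: 136.703,67.027 152.350,67.027 152.350,182.405 136.703,182.405

[5] S511→`#000000` (score); open run; points: 79.409,131.811 60.400,132.281 37.735,140.256 33.282,147.131

<svg xmlns="http://www.w3.org/2000/svg" width="267.996mm" height="233.564mm" viewBox="0 0 267.996 233.564">
  <polyline points="102.023,63.211 112.363,74.749 149.931,108.981 172.108,114.007" fill="none" stroke="#000000"/>
  <polyline points="199.540,68.461 156.207,93.997 100.985,115.872 33.873,134.086" fill="none" stroke="#000000"/>
  <polygon points="43.034,126.146 180.290,144.601 19.445,15.974 31.651,164.731 245.027,145.624 61.739,37.285" fill="none" stroke="#000000"/>
  <polygon points="136.703,67.027 152.350,67.027 152.350,182.405 136.703,182.405" fill="none" stroke="#ff00ff"/>
  <polyline points="79.409,131.811 60.400,132.281 37.735,140.256 33.282,147.131" fill="none" stroke="#000000"/>
</svg>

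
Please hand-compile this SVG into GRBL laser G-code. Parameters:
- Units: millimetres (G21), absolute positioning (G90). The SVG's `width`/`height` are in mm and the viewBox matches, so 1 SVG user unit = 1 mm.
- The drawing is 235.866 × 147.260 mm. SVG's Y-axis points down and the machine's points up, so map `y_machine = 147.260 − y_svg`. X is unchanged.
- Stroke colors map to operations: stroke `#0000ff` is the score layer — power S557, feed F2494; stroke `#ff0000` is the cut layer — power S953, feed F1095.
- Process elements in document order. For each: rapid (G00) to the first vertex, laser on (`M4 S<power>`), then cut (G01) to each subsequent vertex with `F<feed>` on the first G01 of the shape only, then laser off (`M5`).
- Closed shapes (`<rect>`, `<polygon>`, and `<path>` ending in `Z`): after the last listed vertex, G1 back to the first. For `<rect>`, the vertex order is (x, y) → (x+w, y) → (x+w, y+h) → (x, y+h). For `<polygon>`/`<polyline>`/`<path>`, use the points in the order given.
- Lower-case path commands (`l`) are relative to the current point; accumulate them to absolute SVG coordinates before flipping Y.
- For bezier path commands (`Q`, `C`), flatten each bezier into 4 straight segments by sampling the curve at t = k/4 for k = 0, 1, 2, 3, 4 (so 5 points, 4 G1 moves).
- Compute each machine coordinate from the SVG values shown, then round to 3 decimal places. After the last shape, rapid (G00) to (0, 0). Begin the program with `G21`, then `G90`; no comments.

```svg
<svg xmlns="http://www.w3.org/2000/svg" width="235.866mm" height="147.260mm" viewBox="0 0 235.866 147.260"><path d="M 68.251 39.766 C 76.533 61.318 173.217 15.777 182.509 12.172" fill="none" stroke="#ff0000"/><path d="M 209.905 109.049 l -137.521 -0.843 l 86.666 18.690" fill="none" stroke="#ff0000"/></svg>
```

Since the viewBox matches the mm dimensions, user units are millimetres directly. The only transform is the Y-flip y_m = 147.260 − y_svg.

Shape 1 is a cubic bezier drawn with `<path>`. Its stroke #ff0000 means cut at S953, F1095. After flipping Y the toolpath is (68.251,107.494) → (88.291,102.206) → (125.001,111.857) → (161.901,126.225) → (182.509,135.088).

Shape 2 is a open polyline drawn with `<path>`. Its stroke #ff0000 means cut at S953, F1095. After flipping Y the toolpath is (209.905,38.211) → (72.384,39.054) → (159.050,20.364).

G21
G90
G00 X68.251 Y107.494
M4 S953
G01 X88.291 Y102.206 F1095
G01 X125.001 Y111.857
G01 X161.901 Y126.225
G01 X182.509 Y135.088
M5
G00 X209.905 Y38.211
M4 S953
G01 X72.384 Y39.054 F1095
G01 X159.050 Y20.364
M5
G00 X0.000 Y0.000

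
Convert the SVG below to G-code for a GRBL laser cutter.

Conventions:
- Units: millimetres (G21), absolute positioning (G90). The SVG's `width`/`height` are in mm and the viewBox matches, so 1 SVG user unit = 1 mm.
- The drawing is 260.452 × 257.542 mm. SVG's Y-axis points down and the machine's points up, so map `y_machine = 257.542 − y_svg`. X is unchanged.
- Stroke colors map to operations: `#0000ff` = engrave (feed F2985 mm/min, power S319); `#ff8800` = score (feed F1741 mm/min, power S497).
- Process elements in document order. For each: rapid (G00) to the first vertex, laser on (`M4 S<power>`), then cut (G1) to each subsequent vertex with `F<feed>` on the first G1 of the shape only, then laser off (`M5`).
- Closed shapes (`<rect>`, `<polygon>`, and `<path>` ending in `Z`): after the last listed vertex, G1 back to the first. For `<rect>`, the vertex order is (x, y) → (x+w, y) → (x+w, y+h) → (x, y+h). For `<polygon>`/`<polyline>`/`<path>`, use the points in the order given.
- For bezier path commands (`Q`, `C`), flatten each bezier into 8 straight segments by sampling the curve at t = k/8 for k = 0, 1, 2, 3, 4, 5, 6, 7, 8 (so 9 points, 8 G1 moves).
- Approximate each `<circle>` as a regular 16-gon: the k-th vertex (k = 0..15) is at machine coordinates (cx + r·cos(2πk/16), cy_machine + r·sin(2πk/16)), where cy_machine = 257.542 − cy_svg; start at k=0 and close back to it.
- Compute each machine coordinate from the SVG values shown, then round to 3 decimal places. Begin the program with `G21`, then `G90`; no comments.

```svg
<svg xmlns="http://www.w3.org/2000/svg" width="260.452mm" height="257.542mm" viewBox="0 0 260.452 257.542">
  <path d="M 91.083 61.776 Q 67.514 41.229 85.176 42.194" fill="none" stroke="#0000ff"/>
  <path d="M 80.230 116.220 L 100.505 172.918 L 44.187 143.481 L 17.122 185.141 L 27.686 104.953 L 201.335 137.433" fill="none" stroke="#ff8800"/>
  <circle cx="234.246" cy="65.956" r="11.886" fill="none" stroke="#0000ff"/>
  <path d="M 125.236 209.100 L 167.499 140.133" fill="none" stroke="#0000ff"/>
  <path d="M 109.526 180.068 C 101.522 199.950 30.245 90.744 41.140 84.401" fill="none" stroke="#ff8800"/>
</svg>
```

G21
G90
G00 X91.083 Y195.766
M4 S319
G1 X85.835 Y200.567 F2985
G1 X81.875 Y204.695
G1 X79.204 Y208.151
G1 X77.822 Y210.935
G1 X77.728 Y213.047
G1 X78.922 Y214.486
G1 X81.405 Y215.253
G1 X85.176 Y215.348
M5
G00 X80.230 Y141.322
M4 S497
G1 X100.505 Y84.624 F1741
G1 X44.187 Y114.061
G1 X17.122 Y72.401
G1 X27.686 Y152.589
G1 X201.335 Y120.109
M5
G00 X246.132 Y191.586
M4 S319
G1 X245.227 Y196.135 F2985
G1 X242.651 Y199.991
G1 X238.795 Y202.567
G1 X234.246 Y203.472
G1 X229.697 Y202.567
G1 X225.841 Y199.991
G1 X223.265 Y196.135
G1 X222.360 Y191.586
G1 X223.265 Y187.037
G1 X225.841 Y183.181
G1 X229.697 Y180.605
G1 X234.246 Y179.700
G1 X238.795 Y180.605
G1 X242.651 Y183.181
G1 X245.227 Y187.037
G1 X246.132 Y191.586
M5
G00 X125.236 Y48.442
M4 S319
G1 X167.499 Y117.409 F2985
M5
G00 X109.526 Y77.474
M4 S497
G1 X103.843 Y75.616 F1741
G1 X93.932 Y83.142
G1 X81.498 Y97.334
G1 X68.246 Y115.473
G1 X55.879 Y134.842
G1 X46.103 Y152.721
G1 X40.622 Y166.394
G1 X41.140 Y173.141
M5

Since the viewBox matches the mm dimensions, user units are millimetres directly. The only transform is the Y-flip y_m = 257.542 − y_svg.

Shape 1 is a quadratic bezier drawn with `<path>`. Its stroke #0000ff means engrave at S319, F2985. After flipping Y the toolpath is (91.083,195.766) → (85.835,200.567) → (81.875,204.695) → (79.204,208.151) → (77.822,210.935) → (77.728,213.047) → (78.922,214.486) → (81.405,215.253) → (85.176,215.348).

Shape 2 is a open polyline drawn with `<path>`. Its stroke #ff8800 means score at S497, F1741. After flipping Y the toolpath is (80.230,141.322) → (100.505,84.624) → (44.187,114.061) → (17.122,72.401) → (27.686,152.589) → (201.335,120.109).

Shape 3 is a circle drawn with `<circle>`. Its stroke #0000ff means engrave at S319, F2985. After flipping Y the toolpath is (246.132,191.586) → (245.227,196.135) → (242.651,199.991) → (238.795,202.567) → (234.246,203.472) → (229.697,202.567) → (225.841,199.991) → (223.265,196.135) → (222.360,191.586) → (223.265,187.037) → (225.841,183.181) → (229.697,180.605) → (234.246,179.700) → (238.795,180.605) → (242.651,183.181) → (245.227,187.037) → (246.132,191.586), returning to the start.

Shape 4 is a line segment drawn with `<path>`. Its stroke #0000ff means engrave at S319, F2985. After flipping Y the toolpath is (125.236,48.442) → (167.499,117.409).

Shape 5 is a cubic bezier drawn with `<path>`. Its stroke #ff8800 means score at S497, F1741. After flipping Y the toolpath is (109.526,77.474) → (103.843,75.616) → (93.932,83.142) → (81.498,97.334) → (68.246,115.473) → (55.879,134.842) → (46.103,152.721) → (40.622,166.394) → (41.140,173.141).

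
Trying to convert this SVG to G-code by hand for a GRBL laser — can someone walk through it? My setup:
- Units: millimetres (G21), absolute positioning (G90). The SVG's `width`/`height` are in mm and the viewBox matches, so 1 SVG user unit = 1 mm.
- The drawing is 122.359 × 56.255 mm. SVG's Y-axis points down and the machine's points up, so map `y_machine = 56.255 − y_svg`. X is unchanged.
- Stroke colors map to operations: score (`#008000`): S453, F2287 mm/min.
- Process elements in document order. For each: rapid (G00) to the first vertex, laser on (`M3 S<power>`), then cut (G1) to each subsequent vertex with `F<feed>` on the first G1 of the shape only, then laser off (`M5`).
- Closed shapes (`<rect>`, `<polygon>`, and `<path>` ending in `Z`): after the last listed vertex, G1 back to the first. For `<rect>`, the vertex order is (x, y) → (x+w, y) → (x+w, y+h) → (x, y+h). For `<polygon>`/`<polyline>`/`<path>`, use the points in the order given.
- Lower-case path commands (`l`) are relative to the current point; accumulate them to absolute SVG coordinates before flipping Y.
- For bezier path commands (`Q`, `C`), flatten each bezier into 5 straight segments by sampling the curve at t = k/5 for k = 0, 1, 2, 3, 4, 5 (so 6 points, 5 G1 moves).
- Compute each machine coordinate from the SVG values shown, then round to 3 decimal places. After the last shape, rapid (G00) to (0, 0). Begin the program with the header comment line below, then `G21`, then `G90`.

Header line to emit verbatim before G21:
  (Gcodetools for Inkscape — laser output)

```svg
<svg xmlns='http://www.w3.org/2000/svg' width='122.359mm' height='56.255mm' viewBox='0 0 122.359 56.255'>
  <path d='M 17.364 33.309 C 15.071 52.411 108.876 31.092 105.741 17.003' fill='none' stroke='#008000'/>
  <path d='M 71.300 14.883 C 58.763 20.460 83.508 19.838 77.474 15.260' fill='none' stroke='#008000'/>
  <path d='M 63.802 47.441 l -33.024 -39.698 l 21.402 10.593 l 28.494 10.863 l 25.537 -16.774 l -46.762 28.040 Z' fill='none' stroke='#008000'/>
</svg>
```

(Gcodetools for Inkscape — laser output)
G21
G90
G00 X17.364 Y22.946
M3 S453
G1 X25.976 Y15.954 F2287
G1 X48.385 Y16.376
G1 X75.326 Y21.924
G1 X97.534 Y30.312
G1 X105.741 Y39.252
M5
G00 X71.300 Y41.372
M3 S453
G1 X67.707 Y38.752 F2287
G1 X69.795 Y37.512
G1 X74.297 Y37.544
G1 X77.945 Y38.741
G1 X77.474 Y40.995
M5
G00 X63.802 Y8.814
M3 S453
G1 X30.778 Y48.512 F2287
G1 X52.180 Y37.919
G1 X80.674 Y27.056
G1 X106.211 Y43.830
G1 X59.449 Y15.790
G1 X63.802 Y8.814
M5
G00 X0.000 Y0.000

1 u = 1 mm; y_m = 56.255 − y.

[1] `<path>` cubic bezier, #008000→score S453 F2287: (17.364,22.946) → (25.976,15.954) → (48.385,16.376) → (75.326,21.924) → (97.534,30.312) → (105.741,39.252)

[2] `<path>` cubic bezier, #008000→score S453 F2287: (71.300,41.372) → (67.707,38.752) → (69.795,37.512) → (74.297,37.544) → (77.945,38.741) → (77.474,40.995)

[3] `<path>` closed polygon, #008000→score S453 F2287: (63.802,8.814) → (30.778,48.512) → (52.180,37.919) → (80.674,27.056) → (106.211,43.830) → (59.449,15.790) → (63.802,8.814) (closed)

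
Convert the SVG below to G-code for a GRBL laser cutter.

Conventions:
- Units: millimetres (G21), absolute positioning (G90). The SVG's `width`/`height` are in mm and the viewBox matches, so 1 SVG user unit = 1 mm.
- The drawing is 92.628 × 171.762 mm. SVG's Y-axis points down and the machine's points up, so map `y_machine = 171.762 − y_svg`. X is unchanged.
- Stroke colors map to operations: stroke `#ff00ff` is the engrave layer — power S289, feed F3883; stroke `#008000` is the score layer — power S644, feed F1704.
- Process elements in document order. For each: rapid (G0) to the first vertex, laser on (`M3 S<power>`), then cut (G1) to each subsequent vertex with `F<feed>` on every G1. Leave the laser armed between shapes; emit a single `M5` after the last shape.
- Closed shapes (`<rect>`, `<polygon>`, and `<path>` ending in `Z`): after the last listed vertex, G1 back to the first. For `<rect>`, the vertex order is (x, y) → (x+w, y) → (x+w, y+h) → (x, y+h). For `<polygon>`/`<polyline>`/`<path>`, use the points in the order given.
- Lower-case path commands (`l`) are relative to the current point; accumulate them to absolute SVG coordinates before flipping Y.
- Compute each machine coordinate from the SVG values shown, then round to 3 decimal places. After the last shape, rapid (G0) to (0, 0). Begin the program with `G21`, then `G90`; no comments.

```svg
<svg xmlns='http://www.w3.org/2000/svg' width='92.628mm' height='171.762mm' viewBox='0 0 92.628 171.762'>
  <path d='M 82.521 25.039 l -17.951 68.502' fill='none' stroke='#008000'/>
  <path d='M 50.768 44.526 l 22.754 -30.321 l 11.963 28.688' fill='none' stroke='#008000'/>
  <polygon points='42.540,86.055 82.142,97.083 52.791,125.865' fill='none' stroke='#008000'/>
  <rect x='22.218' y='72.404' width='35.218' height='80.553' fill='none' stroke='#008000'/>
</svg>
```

Since the viewBox matches the mm dimensions, user units are millimetres directly. The only transform is the Y-flip y_m = 171.762 − y_svg.

Shape 1 is a line segment drawn with `<path>`. Its stroke #008000 means score at S644, F1704. After flipping Y the toolpath is (82.521,146.723) → (64.570,78.221).

Shape 2 is a open polyline drawn with `<path>`. Its stroke #008000 means score at S644, F1704. After flipping Y the toolpath is (50.768,127.236) → (73.522,157.557) → (85.485,128.869).

Shape 3 is a regular polygon drawn with `<polygon>`. Its stroke #008000 means score at S644, F1704. After flipping Y the toolpath is (42.540,85.707) → (82.142,74.679) → (52.791,45.897) → (42.540,85.707), returning to the start.

Shape 4 is a rectangle drawn with `<rect>`. Its stroke #008000 means score at S644, F1704. After flipping Y the toolpath is (22.218,99.358) → (57.436,99.358) → (57.436,18.805) → (22.218,18.805) → (22.218,99.358), returning to the start.

G21
G90
G0 X82.521 Y146.723
M3 S644
G1 X64.570 Y78.221 F1704
G0 X50.768 Y127.236
M3 S644
G1 X73.522 Y157.557 F1704
G1 X85.485 Y128.869 F1704
G0 X42.540 Y85.707
M3 S644
G1 X82.142 Y74.679 F1704
G1 X52.791 Y45.897 F1704
G1 X42.540 Y85.707 F1704
G0 X22.218 Y99.358
M3 S644
G1 X57.436 Y99.358 F1704
G1 X57.436 Y18.805 F1704
G1 X22.218 Y18.805 F1704
G1 X22.218 Y99.358 F1704
M5
G0 X0.000 Y0.000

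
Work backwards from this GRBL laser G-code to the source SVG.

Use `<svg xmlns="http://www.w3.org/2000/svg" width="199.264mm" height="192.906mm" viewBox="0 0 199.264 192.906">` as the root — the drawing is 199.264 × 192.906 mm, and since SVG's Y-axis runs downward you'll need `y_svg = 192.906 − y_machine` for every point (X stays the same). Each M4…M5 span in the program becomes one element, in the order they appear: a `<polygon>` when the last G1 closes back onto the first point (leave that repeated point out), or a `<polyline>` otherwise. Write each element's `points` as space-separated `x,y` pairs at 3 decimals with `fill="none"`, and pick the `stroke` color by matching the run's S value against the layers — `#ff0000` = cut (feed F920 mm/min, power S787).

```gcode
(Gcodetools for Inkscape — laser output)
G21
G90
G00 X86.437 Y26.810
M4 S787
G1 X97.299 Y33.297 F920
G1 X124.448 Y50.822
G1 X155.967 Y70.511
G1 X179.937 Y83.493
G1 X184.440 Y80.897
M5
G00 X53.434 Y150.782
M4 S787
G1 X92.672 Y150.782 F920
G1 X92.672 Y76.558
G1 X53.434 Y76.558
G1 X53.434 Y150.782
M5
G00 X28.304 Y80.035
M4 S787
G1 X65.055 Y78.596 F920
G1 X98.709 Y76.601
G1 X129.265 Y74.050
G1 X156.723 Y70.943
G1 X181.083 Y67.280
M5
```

<svg xmlns="http://www.w3.org/2000/svg" width="199.264mm" height="192.906mm" viewBox="0 0 199.264 192.906">
  <polyline points="86.437,166.096 97.299,159.609 124.448,142.084 155.967,122.395 179.937,109.413 184.440,112.009" fill="none" stroke="#ff0000"/>
  <polygon points="53.434,42.124 92.672,42.124 92.672,116.348 53.434,116.348" fill="none" stroke="#ff0000"/>
  <polyline points="28.304,112.871 65.055,114.310 98.709,116.305 129.265,118.856 156.723,121.963 181.083,125.626" fill="none" stroke="#ff0000"/>
</svg>

Machine Y-up, SVG Y-down with viewBox height 192.906, so y_svg = 192.906 − y_machine; X carries over. Every run uses S787, so all elements get stroke `#ff0000` (cut).

Run 1: The run is open, so emit a `<polyline>` with points (Y-flipped): 86.437,166.096 97.299,159.609 124.448,142.084 155.967,122.395 179.937,109.413 184.440,112.009.

Run 2: The run returns to its start, so emit a `<polygon>` with points (Y-flipped): 53.434,42.124 92.672,42.124 92.672,116.348 53.434,116.348.

Run 3: The run is open, so emit a `<polyline>` with points (Y-flipped): 28.304,112.871 65.055,114.310 98.709,116.305 129.265,118.856 156.723,121.963 181.083,125.626.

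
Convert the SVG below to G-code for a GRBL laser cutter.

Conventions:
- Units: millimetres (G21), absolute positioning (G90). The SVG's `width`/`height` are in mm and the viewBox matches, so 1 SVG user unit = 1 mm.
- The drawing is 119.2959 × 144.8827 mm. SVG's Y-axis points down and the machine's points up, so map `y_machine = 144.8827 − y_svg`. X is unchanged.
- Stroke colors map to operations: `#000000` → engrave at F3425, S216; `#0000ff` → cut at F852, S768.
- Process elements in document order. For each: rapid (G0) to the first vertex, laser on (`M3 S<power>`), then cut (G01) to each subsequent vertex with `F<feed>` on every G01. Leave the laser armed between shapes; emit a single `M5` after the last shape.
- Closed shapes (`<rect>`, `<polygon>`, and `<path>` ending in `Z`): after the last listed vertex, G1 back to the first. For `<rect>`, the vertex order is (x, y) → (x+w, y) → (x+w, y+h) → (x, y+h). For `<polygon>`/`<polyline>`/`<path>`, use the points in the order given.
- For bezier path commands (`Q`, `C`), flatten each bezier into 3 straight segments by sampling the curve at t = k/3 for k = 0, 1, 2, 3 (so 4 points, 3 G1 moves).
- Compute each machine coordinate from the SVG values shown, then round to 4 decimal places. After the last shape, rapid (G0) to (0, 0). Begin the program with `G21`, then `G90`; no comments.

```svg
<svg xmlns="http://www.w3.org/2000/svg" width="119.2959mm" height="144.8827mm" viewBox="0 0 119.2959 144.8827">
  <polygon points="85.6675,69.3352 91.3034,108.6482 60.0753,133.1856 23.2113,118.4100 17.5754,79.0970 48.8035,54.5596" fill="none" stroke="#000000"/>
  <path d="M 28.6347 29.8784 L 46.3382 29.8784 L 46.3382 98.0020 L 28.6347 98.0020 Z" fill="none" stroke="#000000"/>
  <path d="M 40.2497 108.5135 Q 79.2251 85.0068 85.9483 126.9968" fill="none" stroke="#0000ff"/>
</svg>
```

viewBox `0 0 119.2959 144.8827` with mm width/height → 1 unit = 1 mm. Flip: y_m = 144.8827 − y_svg.

**Shape 1** — `<polygon>` regular polygon, stroke `#000000` → engrave (S216, F3425). Machine vertices: (85.6675,75.5475) → (91.3034,36.2345) → (60.0753,11.6971) → (23.2113,26.4727) → (17.5754,65.7857) → (48.8035,90.3231) → (85.6675,75.5475). Closed: final G1 returns to the first vertex.

**Shape 2** — `<path>` rectangle, stroke `#000000` → engrave (S216, F3425). Machine vertices: (28.6347,115.0043) → (46.3382,115.0043) → (46.3382,46.8807) → (28.6347,46.8807) → (28.6347,115.0043). Closed: final G1 returns to the first vertex.

**Shape 3** — `<path>` quadratic bezier, stroke `#0000ff` → cut (S768, F852). Control points (SVG): P0=(40.2497,108.5135), P1=(79.2251,85.0068), P2=(85.9483,126.9968); sampled at t=k/3. Machine vertices: (40.2497,36.3692) → (62.6497,44.7629) → (77.8826,38.6018) → (85.9483,17.8859). Open path.

G21
G90
G0 X85.6675 Y75.5475
M3 S216
G01 X91.3034 Y36.2345 F3425
G01 X60.0753 Y11.6971 F3425
G01 X23.2113 Y26.4727 F3425
G01 X17.5754 Y65.7857 F3425
G01 X48.8035 Y90.3231 F3425
G01 X85.6675 Y75.5475 F3425
G0 X28.6347 Y115.0043
M3 S216
G01 X46.3382 Y115.0043 F3425
G01 X46.3382 Y46.8807 F3425
G01 X28.6347 Y46.8807 F3425
G01 X28.6347 Y115.0043 F3425
G0 X40.2497 Y36.3692
M3 S768
G01 X62.6497 Y44.7629 F852
G01 X77.8826 Y38.6018 F852
G01 X85.9483 Y17.8859 F852
M5
G0 X0.0000 Y0.0000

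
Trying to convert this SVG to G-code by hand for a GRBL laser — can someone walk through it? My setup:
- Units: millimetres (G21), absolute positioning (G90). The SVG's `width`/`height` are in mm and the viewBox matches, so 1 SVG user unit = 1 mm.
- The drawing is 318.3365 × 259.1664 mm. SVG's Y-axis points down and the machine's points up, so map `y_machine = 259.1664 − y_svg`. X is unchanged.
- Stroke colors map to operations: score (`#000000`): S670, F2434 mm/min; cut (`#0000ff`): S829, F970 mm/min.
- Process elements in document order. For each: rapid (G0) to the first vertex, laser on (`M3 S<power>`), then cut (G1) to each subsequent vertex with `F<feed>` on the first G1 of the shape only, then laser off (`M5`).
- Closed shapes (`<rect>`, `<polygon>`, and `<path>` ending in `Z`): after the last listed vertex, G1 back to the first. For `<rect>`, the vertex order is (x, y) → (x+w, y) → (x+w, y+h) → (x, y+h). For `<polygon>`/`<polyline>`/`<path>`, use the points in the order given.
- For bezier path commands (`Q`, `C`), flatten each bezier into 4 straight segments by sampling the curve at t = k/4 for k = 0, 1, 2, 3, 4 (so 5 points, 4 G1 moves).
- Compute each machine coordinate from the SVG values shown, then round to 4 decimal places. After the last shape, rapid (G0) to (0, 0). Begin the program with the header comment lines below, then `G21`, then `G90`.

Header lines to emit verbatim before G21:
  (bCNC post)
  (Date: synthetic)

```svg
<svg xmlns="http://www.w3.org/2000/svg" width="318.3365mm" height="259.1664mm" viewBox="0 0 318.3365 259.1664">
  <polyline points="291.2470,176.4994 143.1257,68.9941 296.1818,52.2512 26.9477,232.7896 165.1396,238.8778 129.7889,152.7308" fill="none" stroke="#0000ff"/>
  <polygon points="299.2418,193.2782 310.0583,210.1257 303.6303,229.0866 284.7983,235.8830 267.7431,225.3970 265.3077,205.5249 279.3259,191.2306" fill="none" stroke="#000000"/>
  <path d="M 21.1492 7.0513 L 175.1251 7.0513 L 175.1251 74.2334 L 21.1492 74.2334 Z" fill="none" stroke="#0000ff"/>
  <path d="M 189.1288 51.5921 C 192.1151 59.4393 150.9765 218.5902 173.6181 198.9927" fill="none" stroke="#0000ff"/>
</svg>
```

(bCNC post)
(Date: synthetic)
G21
G90
G0 X291.2470 Y82.6670
M3 S829
G1 X143.1257 Y190.1723 F970
G1 X296.1818 Y206.9152
G1 X26.9477 Y26.3768
G1 X165.1396 Y20.2886
G1 X129.7889 Y106.4356
M5
G0 X299.2418 Y65.8882
M3 S670
G1 X310.0583 Y49.0407 F2434
G1 X303.6303 Y30.0798
G1 X284.7983 Y23.2834
G1 X267.7431 Y33.7694
G1 X265.3077 Y53.6415
G1 X279.3259 Y67.9358
G1 X299.2418 Y65.8882
M5
G0 X21.1492 Y252.1151
M3 S829
G1 X175.1251 Y252.1151 F970
G1 X175.1251 Y184.9330
G1 X21.1492 Y184.9330
G1 X21.1492 Y252.1151
M5
G0 X189.1288 Y207.5743
M3 S829
G1 X184.7811 Y178.4765 F970
G1 X174.0027 Y123.5822
G1 X166.9097 Y73.8338
G1 X173.6181 Y60.1737
M5
G0 X0.0000 Y0.0000

Since the viewBox matches the mm dimensions, user units are millimetres directly. The only transform is the Y-flip y_m = 259.1664 − y_svg.

Shape 1 is a open polyline drawn with `<polyline>`. Its stroke #0000ff means cut at S829, F970. After flipping Y the toolpath is (291.2470,82.6670) → (143.1257,190.1723) → (296.1818,206.9152) → (26.9477,26.3768) → (165.1396,20.2886) → (129.7889,106.4356).

Shape 2 is a regular polygon drawn with `<polygon>`. Its stroke #000000 means score at S670, F2434. After flipping Y the toolpath is (299.2418,65.8882) → (310.0583,49.0407) → (303.6303,30.0798) → (284.7983,23.2834) → (267.7431,33.7694) → (265.3077,53.6415) → (279.3259,67.9358) → (299.2418,65.8882), returning to the start.

Shape 3 is a rectangle drawn with `<path>`. Its stroke #0000ff means cut at S829, F970. After flipping Y the toolpath is (21.1492,252.1151) → (175.1251,252.1151) → (175.1251,184.9330) → (21.1492,184.9330) → (21.1492,252.1151), returning to the start.

Shape 4 is a cubic bezier drawn with `<path>`. Its stroke #0000ff means cut at S829, F970. After flipping Y the toolpath is (189.1288,207.5743) → (184.7811,178.4765) → (174.0027,123.5822) → (166.9097,73.8338) → (173.6181,60.1737).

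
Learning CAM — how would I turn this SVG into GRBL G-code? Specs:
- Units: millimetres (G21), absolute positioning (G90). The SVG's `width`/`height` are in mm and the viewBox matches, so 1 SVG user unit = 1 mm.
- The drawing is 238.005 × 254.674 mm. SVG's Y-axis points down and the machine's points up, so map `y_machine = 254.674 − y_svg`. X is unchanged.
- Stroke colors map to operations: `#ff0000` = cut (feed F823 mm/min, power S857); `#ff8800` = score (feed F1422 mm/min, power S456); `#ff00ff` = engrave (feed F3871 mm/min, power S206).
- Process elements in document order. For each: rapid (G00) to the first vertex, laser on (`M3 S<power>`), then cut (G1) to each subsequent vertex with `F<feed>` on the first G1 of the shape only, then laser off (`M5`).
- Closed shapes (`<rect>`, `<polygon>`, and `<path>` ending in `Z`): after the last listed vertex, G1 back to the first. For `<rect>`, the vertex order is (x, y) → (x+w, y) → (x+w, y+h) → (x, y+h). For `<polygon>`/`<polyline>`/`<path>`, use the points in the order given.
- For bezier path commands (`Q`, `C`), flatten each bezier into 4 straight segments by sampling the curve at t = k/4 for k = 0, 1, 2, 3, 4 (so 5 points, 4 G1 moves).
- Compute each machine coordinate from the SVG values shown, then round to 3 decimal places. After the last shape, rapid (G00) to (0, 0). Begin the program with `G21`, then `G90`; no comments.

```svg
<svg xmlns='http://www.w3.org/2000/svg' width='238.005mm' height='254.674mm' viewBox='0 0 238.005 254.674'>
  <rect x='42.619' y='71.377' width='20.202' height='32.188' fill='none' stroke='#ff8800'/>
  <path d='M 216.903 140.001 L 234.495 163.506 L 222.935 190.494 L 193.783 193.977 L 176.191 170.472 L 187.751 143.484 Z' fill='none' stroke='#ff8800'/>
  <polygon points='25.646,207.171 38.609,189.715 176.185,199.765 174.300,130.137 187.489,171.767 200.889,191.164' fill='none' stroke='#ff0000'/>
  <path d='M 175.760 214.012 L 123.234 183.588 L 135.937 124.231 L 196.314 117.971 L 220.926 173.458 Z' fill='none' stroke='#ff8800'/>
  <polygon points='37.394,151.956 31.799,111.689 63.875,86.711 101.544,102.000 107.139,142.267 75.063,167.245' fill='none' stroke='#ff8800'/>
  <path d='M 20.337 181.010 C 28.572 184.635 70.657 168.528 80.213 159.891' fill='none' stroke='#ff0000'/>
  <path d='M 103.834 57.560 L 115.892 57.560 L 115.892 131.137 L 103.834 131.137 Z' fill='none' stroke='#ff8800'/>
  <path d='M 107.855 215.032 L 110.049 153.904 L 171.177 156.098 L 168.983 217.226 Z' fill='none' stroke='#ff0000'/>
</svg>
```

G21
G90
G00 X42.619 Y183.297
M3 S456
G1 X62.821 Y183.297 F1422
G1 X62.821 Y151.109
G1 X42.619 Y151.109
G1 X42.619 Y183.297
M5
G00 X216.903 Y114.673
M3 S456
G1 X234.495 Y91.168 F1422
G1 X222.935 Y64.180
G1 X193.783 Y60.697
G1 X176.191 Y84.202
G1 X187.751 Y111.190
G1 X216.903 Y114.673
M5
G00 X25.646 Y47.503
M3 S857
G1 X38.609 Y64.959 F823
G1 X176.185 Y54.909
G1 X174.300 Y124.537
G1 X187.489 Y82.907
G1 X200.889 Y63.510
G1 X25.646 Y47.503
M5
G00 X175.760 Y40.662
M3 S456
G1 X123.234 Y71.086 F1422
G1 X135.937 Y130.443
G1 X196.314 Y136.703
G1 X220.926 Y81.216
G1 X175.760 Y40.662
M5
G00 X37.394 Y102.718
M3 S456
G1 X31.799 Y142.985 F1422
G1 X63.875 Y167.963
G1 X101.544 Y152.674
G1 X107.139 Y112.407
G1 X75.063 Y87.429
G1 X37.394 Y102.718
M5
G00 X20.337 Y73.664
M3 S857
G1 X31.823 Y74.220 F823
G1 X49.780 Y79.625
G1 X67.984 Y87.330
G1 X80.213 Y94.783
M5
G00 X103.834 Y197.114
M3 S456
G1 X115.892 Y197.114 F1422
G1 X115.892 Y123.537
G1 X103.834 Y123.537
G1 X103.834 Y197.114
M5
G00 X107.855 Y39.642
M3 S857
G1 X110.049 Y100.770 F823
G1 X171.177 Y98.576
G1 X168.983 Y37.448
G1 X107.855 Y39.642
M5
G00 X0.000 Y0.000

viewBox `0 0 238.005 254.674` with mm width/height → 1 unit = 1 mm. Flip: y_m = 254.674 − y_svg.

**Shape 1** — `<rect>` rectangle, stroke `#ff8800` → score (S456, F1422). Machine vertices: (42.619,183.297) → (62.821,183.297) → (62.821,151.109) → (42.619,151.109) → (42.619,183.297). Closed: final G1 returns to the first vertex.

**Shape 2** — `<path>` regular polygon, stroke `#ff8800` → score (S456, F1422). Machine vertices: (216.903,114.673) → (234.495,91.168) → (222.935,64.180) → (193.783,60.697) → (176.191,84.202) → (187.751,111.190) → (216.903,114.673). Closed: final G1 returns to the first vertex.

**Shape 3** — `<polygon>` closed polygon, stroke `#ff0000` → cut (S857, F823). Machine vertices: (25.646,47.503) → (38.609,64.959) → (176.185,54.909) → (174.300,124.537) → (187.489,82.907) → (200.889,63.510) → (25.646,47.503). Closed: final G1 returns to the first vertex.

**Shape 4** — `<path>` regular polygon, stroke `#ff8800` → score (S456, F1422). Machine vertices: (175.760,40.662) → (123.234,71.086) → (135.937,130.443) → (196.314,136.703) → (220.926,81.216) → (175.760,40.662). Closed: final G1 returns to the first vertex.

**Shape 5** — `<polygon>` regular polygon, stroke `#ff8800` → score (S456, F1422). Machine vertices: (37.394,102.718) → (31.799,142.985) → (63.875,167.963) → (101.544,152.674) → (107.139,112.407) → (75.063,87.429) → (37.394,102.718). Closed: final G1 returns to the first vertex.

**Shape 6** — `<path>` cubic bezier, stroke `#ff0000` → cut (S857, F823). Control points (SVG): P0=(20.337,181.010), P1=(28.572,184.635), P2=(70.657,168.528), P3=(80.213,159.891); sampled at t=k/4. Machine vertices: (20.337,73.664) → (31.823,74.220) → (49.780,79.625) → (67.984,87.330) → (80.213,94.783). Open path.

**Shape 7** — `<path>` rectangle, stroke `#ff8800` → score (S456, F1422). Machine vertices: (103.834,197.114) → (115.892,197.114) → (115.892,123.537) → (103.834,123.537) → (103.834,197.114). Closed: final G1 returns to the first vertex.

**Shape 8** — `<path>` regular polygon, stroke `#ff0000` → cut (S857, F823). Machine vertices: (107.855,39.642) → (110.049,100.770) → (171.177,98.576) → (168.983,37.448) → (107.855,39.642). Closed: final G1 returns to the first vertex.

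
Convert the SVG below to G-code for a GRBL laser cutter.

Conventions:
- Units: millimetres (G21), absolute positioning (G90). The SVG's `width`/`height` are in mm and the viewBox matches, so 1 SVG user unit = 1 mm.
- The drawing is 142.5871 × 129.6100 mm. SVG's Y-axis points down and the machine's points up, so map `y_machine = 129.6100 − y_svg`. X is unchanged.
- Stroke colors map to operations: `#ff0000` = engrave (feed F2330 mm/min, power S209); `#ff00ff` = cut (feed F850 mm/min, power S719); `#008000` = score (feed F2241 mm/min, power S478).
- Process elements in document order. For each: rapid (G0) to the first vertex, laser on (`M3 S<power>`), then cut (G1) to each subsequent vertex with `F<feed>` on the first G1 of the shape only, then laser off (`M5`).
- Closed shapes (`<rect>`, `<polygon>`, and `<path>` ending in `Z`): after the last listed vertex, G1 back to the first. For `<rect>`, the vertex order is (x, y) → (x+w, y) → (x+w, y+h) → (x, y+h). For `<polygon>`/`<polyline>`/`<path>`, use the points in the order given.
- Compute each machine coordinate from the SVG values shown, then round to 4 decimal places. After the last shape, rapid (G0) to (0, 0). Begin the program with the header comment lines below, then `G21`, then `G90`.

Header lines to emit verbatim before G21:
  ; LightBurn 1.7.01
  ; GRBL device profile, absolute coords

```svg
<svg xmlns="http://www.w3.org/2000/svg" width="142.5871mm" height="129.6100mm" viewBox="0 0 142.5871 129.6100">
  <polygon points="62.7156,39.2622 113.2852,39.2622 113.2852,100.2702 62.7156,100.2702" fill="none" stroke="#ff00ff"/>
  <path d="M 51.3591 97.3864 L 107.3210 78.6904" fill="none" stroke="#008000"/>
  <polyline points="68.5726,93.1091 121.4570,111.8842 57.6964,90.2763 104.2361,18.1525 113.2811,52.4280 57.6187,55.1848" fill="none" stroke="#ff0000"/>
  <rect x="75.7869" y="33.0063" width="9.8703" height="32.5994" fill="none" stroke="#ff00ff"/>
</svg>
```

1 u = 1 mm; y_m = 129.6100 − y.

[1] `<polygon>` rectangle, #ff00ff→cut S719 F850: (62.7156,90.3478) → (113.2852,90.3478) → (113.2852,29.3398) → (62.7156,29.3398) → (62.7156,90.3478) (closed)

[2] `<path>` line segment, #008000→score S478 F2241: (51.3591,32.2236) → (107.3210,50.9196)

[3] `<polyline>` open polyline, #ff0000→engrave S209 F2330: (68.5726,36.5009) → (121.4570,17.7258) → (57.6964,39.3337) → (104.2361,111.4575) → (113.2811,77.1820) → (57.6187,74.4252)

[4] `<rect>` rectangle, #ff00ff→cut S719 F850: (75.7869,96.6037) → (85.6572,96.6037) → (85.6572,64.0043) → (75.7869,64.0043) → (75.7869,96.6037) (closed)

; LightBurn 1.7.01
; GRBL device profile, absolute coords
G21
G90
G0 X62.7156 Y90.3478
M3 S719
G1 X113.2852 Y90.3478 F850
G1 X113.2852 Y29.3398
G1 X62.7156 Y29.3398
G1 X62.7156 Y90.3478
M5
G0 X51.3591 Y32.2236
M3 S478
G1 X107.3210 Y50.9196 F2241
M5
G0 X68.5726 Y36.5009
M3 S209
G1 X121.4570 Y17.7258 F2330
G1 X57.6964 Y39.3337
G1 X104.2361 Y111.4575
G1 X113.2811 Y77.1820
G1 X57.6187 Y74.4252
M5
G0 X75.7869 Y96.6037
M3 S719
G1 X85.6572 Y96.6037 F850
G1 X85.6572 Y64.0043
G1 X75.7869 Y64.0043
G1 X75.7869 Y96.6037
M5
G0 X0.0000 Y0.0000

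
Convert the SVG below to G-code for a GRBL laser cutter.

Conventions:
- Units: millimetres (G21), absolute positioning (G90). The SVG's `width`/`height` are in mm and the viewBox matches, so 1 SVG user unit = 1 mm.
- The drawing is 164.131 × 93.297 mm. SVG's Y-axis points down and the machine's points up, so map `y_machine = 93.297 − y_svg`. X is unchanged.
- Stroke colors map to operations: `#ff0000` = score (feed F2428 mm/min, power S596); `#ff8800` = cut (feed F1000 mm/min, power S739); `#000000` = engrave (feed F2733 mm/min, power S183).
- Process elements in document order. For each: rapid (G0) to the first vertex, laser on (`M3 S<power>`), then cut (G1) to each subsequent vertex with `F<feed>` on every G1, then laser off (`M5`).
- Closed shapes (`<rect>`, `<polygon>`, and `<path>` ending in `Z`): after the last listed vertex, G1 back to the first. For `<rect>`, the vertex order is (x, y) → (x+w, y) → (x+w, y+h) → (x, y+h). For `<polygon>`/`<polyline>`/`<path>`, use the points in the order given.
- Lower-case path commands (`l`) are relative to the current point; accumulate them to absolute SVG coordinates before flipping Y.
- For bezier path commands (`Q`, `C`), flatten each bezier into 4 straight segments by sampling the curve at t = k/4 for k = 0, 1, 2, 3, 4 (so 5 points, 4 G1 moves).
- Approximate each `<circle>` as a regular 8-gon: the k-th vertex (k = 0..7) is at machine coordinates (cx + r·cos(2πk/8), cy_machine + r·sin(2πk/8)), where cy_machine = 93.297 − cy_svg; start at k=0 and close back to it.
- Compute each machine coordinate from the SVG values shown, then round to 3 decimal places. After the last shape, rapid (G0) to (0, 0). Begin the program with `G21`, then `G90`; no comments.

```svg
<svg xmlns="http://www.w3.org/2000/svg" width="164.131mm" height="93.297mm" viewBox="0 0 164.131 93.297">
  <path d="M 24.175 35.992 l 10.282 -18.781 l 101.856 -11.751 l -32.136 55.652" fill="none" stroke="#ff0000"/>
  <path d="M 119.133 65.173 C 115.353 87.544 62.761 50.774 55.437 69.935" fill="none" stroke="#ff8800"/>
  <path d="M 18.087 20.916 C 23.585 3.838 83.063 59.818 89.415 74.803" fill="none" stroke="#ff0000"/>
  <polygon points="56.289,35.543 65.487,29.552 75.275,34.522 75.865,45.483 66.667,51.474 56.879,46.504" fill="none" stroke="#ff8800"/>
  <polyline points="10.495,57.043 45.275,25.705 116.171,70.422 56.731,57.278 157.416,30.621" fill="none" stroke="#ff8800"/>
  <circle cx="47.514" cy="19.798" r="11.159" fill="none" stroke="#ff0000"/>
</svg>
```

Since the viewBox matches the mm dimensions, user units are millimetres directly. The only transform is the Y-flip y_m = 93.297 − y_svg.

Shape 1 is a open polyline drawn with `<path>`. Its stroke #ff0000 means score at S596, F2428. After flipping Y the toolpath is (24.175,57.305) → (34.457,76.086) → (136.313,87.837) → (104.177,32.185).

Shape 2 is a cubic bezier drawn with `<path>`. Its stroke #ff8800 means cut at S739, F1000. After flipping Y the toolpath is (119.133,28.124) → (108.616,20.637) → (88.614,24.539) → (67.948,29.044) → (55.437,23.362).

Shape 3 is a cubic bezier drawn with `<path>`. Its stroke #ff0000 means score at S596, F2428. After flipping Y the toolpath is (18.087,72.381) → (30.658,73.273) → (53.431,57.461) → (76.363,35.637) → (89.415,18.494).

Shape 4 is a regular polygon drawn with `<polygon>`. Its stroke #ff8800 means cut at S739, F1000. After flipping Y the toolpath is (56.289,57.754) → (65.487,63.745) → (75.275,58.775) → (75.865,47.814) → (66.667,41.823) → (56.879,46.793) → (56.289,57.754), returning to the start.

Shape 5 is a open polyline drawn with `<polyline>`. Its stroke #ff8800 means cut at S739, F1000. After flipping Y the toolpath is (10.495,36.254) → (45.275,67.592) → (116.171,22.875) → (56.731,36.019) → (157.416,62.676).

Shape 6 is a circle drawn with `<circle>`. Its stroke #ff0000 means score at S596, F2428. After flipping Y the toolpath is (58.673,73.499) → (55.405,81.390) → (47.514,84.658) → (39.623,81.390) → (36.355,73.499) → (39.623,65.608) → (47.514,62.340) → (55.405,65.608) → (58.673,73.499), returning to the start.

G21
G90
G0 X24.175 Y57.305
M3 S596
G1 X34.457 Y76.086 F2428
G1 X136.313 Y87.837 F2428
G1 X104.177 Y32.185 F2428
M5
G0 X119.133 Y28.124
M3 S739
G1 X108.616 Y20.637 F1000
G1 X88.614 Y24.539 F1000
G1 X67.948 Y29.044 F1000
G1 X55.437 Y23.362 F1000
M5
G0 X18.087 Y72.381
M3 S596
G1 X30.658 Y73.273 F2428
G1 X53.431 Y57.461 F2428
G1 X76.363 Y35.637 F2428
G1 X89.415 Y18.494 F2428
M5
G0 X56.289 Y57.754
M3 S739
G1 X65.487 Y63.745 F1000
G1 X75.275 Y58.775 F1000
G1 X75.865 Y47.814 F1000
G1 X66.667 Y41.823 F1000
G1 X56.879 Y46.793 F1000
G1 X56.289 Y57.754 F1000
M5
G0 X10.495 Y36.254
M3 S739
G1 X45.275 Y67.592 F1000
G1 X116.171 Y22.875 F1000
G1 X56.731 Y36.019 F1000
G1 X157.416 Y62.676 F1000
M5
G0 X58.673 Y73.499
M3 S596
G1 X55.405 Y81.390 F2428
G1 X47.514 Y84.658 F2428
G1 X39.623 Y81.390 F2428
G1 X36.355 Y73.499 F2428
G1 X39.623 Y65.608 F2428
G1 X47.514 Y62.340 F2428
G1 X55.405 Y65.608 F2428
G1 X58.673 Y73.499 F2428
M5
G0 X0.000 Y0.000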